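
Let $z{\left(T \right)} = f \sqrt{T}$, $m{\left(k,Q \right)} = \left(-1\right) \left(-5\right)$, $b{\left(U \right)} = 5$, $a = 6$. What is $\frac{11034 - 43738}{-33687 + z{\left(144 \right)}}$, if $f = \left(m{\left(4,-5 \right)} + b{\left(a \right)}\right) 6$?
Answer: $\frac{32704}{32967} \approx 0.99202$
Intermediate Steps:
$m{\left(k,Q \right)} = 5$
$f = 60$ ($f = \left(5 + 5\right) 6 = 10 \cdot 6 = 60$)
$z{\left(T \right)} = 60 \sqrt{T}$
$\frac{11034 - 43738}{-33687 + z{\left(144 \right)}} = \frac{11034 - 43738}{-33687 + 60 \sqrt{144}} = - \frac{32704}{-33687 + 60 \cdot 12} = - \frac{32704}{-33687 + 720} = - \frac{32704}{-32967} = \left(-32704\right) \left(- \frac{1}{32967}\right) = \frac{32704}{32967}$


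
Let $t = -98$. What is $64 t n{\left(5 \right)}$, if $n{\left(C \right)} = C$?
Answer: $-31360$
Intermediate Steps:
$64 t n{\left(5 \right)} = 64 \left(-98\right) 5 = \left(-6272\right) 5 = -31360$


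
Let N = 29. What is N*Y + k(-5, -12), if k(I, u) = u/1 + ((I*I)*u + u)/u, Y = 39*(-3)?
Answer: -3379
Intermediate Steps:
Y = -117
k(I, u) = u + (u + u*I²)/u (k(I, u) = u*1 + (I²*u + u)/u = u + (u*I² + u)/u = u + (u + u*I²)/u)
N*Y + k(-5, -12) = 29*(-117) + (1 - 12 + (-5)²) = -3393 + (1 - 12 + 25) = -3393 + 14 = -3379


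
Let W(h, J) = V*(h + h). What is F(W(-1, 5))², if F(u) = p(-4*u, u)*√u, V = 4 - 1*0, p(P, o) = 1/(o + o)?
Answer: -1/32 ≈ -0.031250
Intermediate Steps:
p(P, o) = 1/(2*o)
V = 4 (V = 4 + 0 = 4)
W(h, J) = 8*h (W(h, J) = 4*(h + h) = 4*(2*h) = 8*h)
F(u) = 1/(2*√u) (F(u) = (1/(2*u))*√u = 1/(2*√u))
F(W(-1, 5))² = (1/(2*√(8*(-1))))² = (1/(2*√(-8)))² = ((-I*√2/4)/2)² = (-I*√2/8)² = -1/32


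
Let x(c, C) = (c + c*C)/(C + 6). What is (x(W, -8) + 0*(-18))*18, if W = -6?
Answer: -378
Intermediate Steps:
x(c, C) = (c + C*c)/(6 + C)
(x(W, -8) + 0*(-18))*18 = (-6*(1 - 8)/(6 - 8) + 0*(-18))*18 = (-6*(-7)/(-2) + 0)*18 = (-6*(-½)*(-7) + 0)*18 = (-21 + 0)*18 = -21*18 = -378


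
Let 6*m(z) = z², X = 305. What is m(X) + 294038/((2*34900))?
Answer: 1623727307/104700 ≈ 15508.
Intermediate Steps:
m(z) = z²/6
m(X) + 294038/((2*34900)) = (⅙)*305² + 294038/((2*34900)) = (⅙)*93025 + 294038/69800 = 93025/6 + 294038*(1/69800) = 93025/6 + 147019/34900 = 1623727307/104700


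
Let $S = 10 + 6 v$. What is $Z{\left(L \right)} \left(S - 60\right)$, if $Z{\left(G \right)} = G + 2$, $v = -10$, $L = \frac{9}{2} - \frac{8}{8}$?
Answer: $-605$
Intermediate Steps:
$L = \frac{7}{2}$ ($L = 9 \cdot \frac{1}{2} - 1 = \frac{9}{2} - 1 = \frac{7}{2} \approx 3.5$)
$S = -50$ ($S = 10 + 6 \left(-10\right) = 10 - 60 = -50$)
$Z{\left(G \right)} = 2 + G$
$Z{\left(L \right)} \left(S - 60\right) = \left(2 + \frac{7}{2}\right) \left(-50 - 60\right) = \frac{11}{2} \left(-110\right) = -605$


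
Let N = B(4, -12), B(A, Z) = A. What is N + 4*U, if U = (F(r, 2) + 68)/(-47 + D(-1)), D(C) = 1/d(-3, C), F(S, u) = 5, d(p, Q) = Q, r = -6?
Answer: -25/12 ≈ -2.0833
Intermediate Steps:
N = 4
D(C) = 1/C
U = -73/48 (U = (5 + 68)/(-47 + 1/(-1)) = 73/(-47 - 1) = 73/(-48) = 73*(-1/48) = -73/48 ≈ -1.5208)
N + 4*U = 4 + 4*(-73/48) = 4 - 73/12 = -25/12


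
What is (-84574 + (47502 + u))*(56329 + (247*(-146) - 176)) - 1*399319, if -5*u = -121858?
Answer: -1277815277/5 ≈ -2.5556e+8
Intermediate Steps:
u = 121858/5 (u = -⅕*(-121858) = 121858/5 ≈ 24372.)
(-84574 + (47502 + u))*(56329 + (247*(-146) - 176)) - 1*399319 = (-84574 + (47502 + 121858/5))*(56329 + (247*(-146) - 176)) - 1*399319 = (-84574 + 359368/5)*(56329 + (-36062 - 176)) - 399319 = -63502*(56329 - 36238)/5 - 399319 = -63502/5*20091 - 399319 = -1275818682/5 - 399319 = -1277815277/5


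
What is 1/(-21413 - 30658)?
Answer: -1/52071 ≈ -1.9205e-5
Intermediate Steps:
1/(-21413 - 30658) = 1/(-52071) = -1/52071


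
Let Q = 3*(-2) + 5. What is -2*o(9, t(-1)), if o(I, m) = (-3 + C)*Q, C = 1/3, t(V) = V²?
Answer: -16/3 ≈ -5.3333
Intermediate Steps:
Q = -1 (Q = -6 + 5 = -1)
C = ⅓ ≈ 0.33333
o(I, m) = 8/3 (o(I, m) = (-3 + ⅓)*(-1) = -8/3*(-1) = 8/3)
-2*o(9, t(-1)) = -2*8/3 = -16/3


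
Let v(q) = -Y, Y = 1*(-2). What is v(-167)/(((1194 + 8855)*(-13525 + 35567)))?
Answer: 1/110750029 ≈ 9.0293e-9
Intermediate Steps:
Y = -2
v(q) = 2 (v(q) = -1*(-2) = 2)
v(-167)/(((1194 + 8855)*(-13525 + 35567))) = 2/(((1194 + 8855)*(-13525 + 35567))) = 2/((10049*22042)) = 2/221500058 = 2*(1/221500058) = 1/110750029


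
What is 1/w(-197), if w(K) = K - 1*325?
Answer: -1/522 ≈ -0.0019157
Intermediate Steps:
w(K) = -325 + K (w(K) = K - 325 = -325 + K)
1/w(-197) = 1/(-325 - 197) = 1/(-522) = -1/522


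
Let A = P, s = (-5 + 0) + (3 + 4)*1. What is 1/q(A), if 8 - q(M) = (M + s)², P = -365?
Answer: -1/131761 ≈ -7.5895e-6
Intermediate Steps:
s = 2 (s = -5 + 7*1 = -5 + 7 = 2)
A = -365
q(M) = 8 - (2 + M)² (q(M) = 8 - (M + 2)² = 8 - (2 + M)²)
1/q(A) = 1/(8 - (2 - 365)²) = 1/(8 - 1*(-363)²) = 1/(8 - 1*131769) = 1/(8 - 131769) = 1/(-131761) = -1/131761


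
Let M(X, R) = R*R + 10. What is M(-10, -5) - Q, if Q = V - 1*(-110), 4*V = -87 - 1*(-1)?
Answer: -107/2 ≈ -53.500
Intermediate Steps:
V = -43/2 (V = (-87 - 1*(-1))/4 = (-87 + 1)/4 = (1/4)*(-86) = -43/2 ≈ -21.500)
M(X, R) = 10 + R**2 (M(X, R) = R**2 + 10 = 10 + R**2)
Q = 177/2 (Q = -43/2 - 1*(-110) = -43/2 + 110 = 177/2 ≈ 88.500)
M(-10, -5) - Q = (10 + (-5)**2) - 1*177/2 = (10 + 25) - 177/2 = 35 - 177/2 = -107/2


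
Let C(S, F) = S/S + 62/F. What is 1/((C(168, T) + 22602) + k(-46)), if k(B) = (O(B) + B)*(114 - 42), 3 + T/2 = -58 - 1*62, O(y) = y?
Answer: 123/1965386 ≈ 6.2583e-5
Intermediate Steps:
T = -246 (T = -6 + 2*(-58 - 1*62) = -6 + 2*(-58 - 62) = -6 + 2*(-120) = -6 - 240 = -246)
C(S, F) = 1 + 62/F
k(B) = 144*B (k(B) = (B + B)*(114 - 42) = (2*B)*72 = 144*B)
1/((C(168, T) + 22602) + k(-46)) = 1/(((62 - 246)/(-246) + 22602) + 144*(-46)) = 1/((-1/246*(-184) + 22602) - 6624) = 1/((92/123 + 22602) - 6624) = 1/(2780138/123 - 6624) = 1/(1965386/123) = 123/1965386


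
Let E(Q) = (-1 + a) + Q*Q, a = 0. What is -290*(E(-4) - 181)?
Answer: 48140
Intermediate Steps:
E(Q) = -1 + Q² (E(Q) = (-1 + 0) + Q*Q = -1 + Q²)
-290*(E(-4) - 181) = -290*((-1 + (-4)²) - 181) = -290*((-1 + 16) - 181) = -290*(15 - 181) = -290*(-166) = 48140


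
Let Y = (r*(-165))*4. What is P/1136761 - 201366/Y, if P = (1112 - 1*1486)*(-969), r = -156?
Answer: -967634817/591115720 ≈ -1.6370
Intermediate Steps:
P = 362406 (P = (1112 - 1486)*(-969) = -374*(-969) = 362406)
Y = 102960 (Y = -156*(-165)*4 = 25740*4 = 102960)
P/1136761 - 201366/Y = 362406/1136761 - 201366/102960 = 362406*(1/1136761) - 201366*1/102960 = 362406/1136761 - 1017/520 = -967634817/591115720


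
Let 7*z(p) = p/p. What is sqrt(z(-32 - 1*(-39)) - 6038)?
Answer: I*sqrt(295855)/7 ≈ 77.704*I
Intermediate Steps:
z(p) = 1/7 (z(p) = (p/p)/7 = (1/7)*1 = 1/7)
sqrt(z(-32 - 1*(-39)) - 6038) = sqrt(1/7 - 6038) = sqrt(-42265/7) = I*sqrt(295855)/7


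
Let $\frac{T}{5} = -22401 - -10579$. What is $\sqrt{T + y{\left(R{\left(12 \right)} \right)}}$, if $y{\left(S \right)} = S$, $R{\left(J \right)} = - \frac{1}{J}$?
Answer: $\frac{i \sqrt{2127963}}{6} \approx 243.13 i$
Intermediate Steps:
$T = -59110$ ($T = 5 \left(-22401 - -10579\right) = 5 \left(-22401 + 10579\right) = 5 \left(-11822\right) = -59110$)
$\sqrt{T + y{\left(R{\left(12 \right)} \right)}} = \sqrt{-59110 - \frac{1}{12}} = \sqrt{- \frac{709321}{12}} = \frac{i \sqrt{2127963}}{6}$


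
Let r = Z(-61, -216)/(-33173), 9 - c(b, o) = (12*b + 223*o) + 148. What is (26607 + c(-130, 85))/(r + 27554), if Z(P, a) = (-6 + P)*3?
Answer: 300978629/914049043 ≈ 0.32928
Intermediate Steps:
Z(P, a) = -18 + 3*P
c(b, o) = -139 - 223*o - 12*b (c(b, o) = 9 - ((12*b + 223*o) + 148) = 9 - (148 + 12*b + 223*o) = 9 + (-148 - 223*o - 12*b) = -139 - 223*o - 12*b)
r = 201/33173 (r = (-18 + 3*(-61))/(-33173) = (-18 - 183)*(-1/33173) = -201*(-1/33173) = 201/33173 ≈ 0.0060591)
(26607 + c(-130, 85))/(r + 27554) = (26607 + (-139 - 223*85 - 12*(-130)))/(201/33173 + 27554) = (26607 + (-139 - 18955 + 1560))/(914049043/33173) = (26607 - 17534)*(33173/914049043) = 9073*(33173/914049043) = 300978629/914049043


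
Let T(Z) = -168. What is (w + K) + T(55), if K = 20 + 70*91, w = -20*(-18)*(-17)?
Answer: 102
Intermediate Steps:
w = -6120 (w = 360*(-17) = -6120)
K = 6390 (K = 20 + 6370 = 6390)
(w + K) + T(55) = (-6120 + 6390) - 168 = 270 - 168 = 102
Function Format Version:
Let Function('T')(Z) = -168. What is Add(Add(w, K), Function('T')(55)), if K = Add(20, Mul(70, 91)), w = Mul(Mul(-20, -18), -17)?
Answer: 102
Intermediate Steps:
w = -6120 (w = Mul(360, -17) = -6120)
K = 6390 (K = Add(20, 6370) = 6390)
Add(Add(w, K), Function('T')(55)) = Add(Add(-6120, 6390), -168) = Add(270, -168) = 102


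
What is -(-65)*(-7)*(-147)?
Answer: 66885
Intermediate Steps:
-(-65)*(-7)*(-147) = -13*35*(-147) = -455*(-147) = 66885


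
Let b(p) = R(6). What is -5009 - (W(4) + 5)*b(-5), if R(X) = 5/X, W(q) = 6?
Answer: -30109/6 ≈ -5018.2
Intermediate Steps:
b(p) = ⅚ (b(p) = 5/6 = 5*(⅙) = ⅚)
-5009 - (W(4) + 5)*b(-5) = -5009 - (6 + 5)*5/6 = -5009 - 11*5/6 = -5009 - 1*55/6 = -5009 - 55/6 = -30109/6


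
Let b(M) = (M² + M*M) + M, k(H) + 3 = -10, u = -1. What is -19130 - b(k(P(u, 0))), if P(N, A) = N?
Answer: -19455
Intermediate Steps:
k(H) = -13 (k(H) = -3 - 10 = -13)
b(M) = M + 2*M² (b(M) = (M² + M²) + M = 2*M² + M = M + 2*M²)
-19130 - b(k(P(u, 0))) = -19130 - (-13)*(1 + 2*(-13)) = -19130 - (-13)*(1 - 26) = -19130 - (-13)*(-25) = -19130 - 1*325 = -19130 - 325 = -19455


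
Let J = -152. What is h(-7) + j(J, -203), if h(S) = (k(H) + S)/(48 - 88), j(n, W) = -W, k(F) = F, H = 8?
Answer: 8119/40 ≈ 202.98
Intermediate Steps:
h(S) = -⅕ - S/40 (h(S) = (8 + S)/(48 - 88) = (8 + S)/(-40) = (8 + S)*(-1/40) = -⅕ - S/40)
h(-7) + j(J, -203) = (-⅕ - 1/40*(-7)) - 1*(-203) = (-⅕ + 7/40) + 203 = -1/40 + 203 = 8119/40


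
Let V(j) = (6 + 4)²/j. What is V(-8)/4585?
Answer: -5/1834 ≈ -0.0027263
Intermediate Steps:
V(j) = 100/j (V(j) = 10²/j = 100/j)
V(-8)/4585 = (100/(-8))/4585 = (100*(-⅛))*(1/4585) = -25/2*1/4585 = -5/1834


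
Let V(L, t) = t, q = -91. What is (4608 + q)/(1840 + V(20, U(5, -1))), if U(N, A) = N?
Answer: 4517/1845 ≈ 2.4482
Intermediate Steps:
(4608 + q)/(1840 + V(20, U(5, -1))) = (4608 - 91)/(1840 + 5) = 4517/1845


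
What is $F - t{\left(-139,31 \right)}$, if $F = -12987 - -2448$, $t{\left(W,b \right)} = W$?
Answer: $-10400$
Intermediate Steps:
$F = -10539$ ($F = -12987 + 2448 = -10539$)
$F - t{\left(-139,31 \right)} = -10539 - -139 = -10539 + 139 = -10400$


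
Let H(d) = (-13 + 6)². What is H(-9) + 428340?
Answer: 428389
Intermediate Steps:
H(d) = 49 (H(d) = (-7)² = 49)
H(-9) + 428340 = 49 + 428340 = 428389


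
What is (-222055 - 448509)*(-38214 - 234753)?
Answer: 183041843388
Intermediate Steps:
(-222055 - 448509)*(-38214 - 234753) = -670564*(-272967) = 183041843388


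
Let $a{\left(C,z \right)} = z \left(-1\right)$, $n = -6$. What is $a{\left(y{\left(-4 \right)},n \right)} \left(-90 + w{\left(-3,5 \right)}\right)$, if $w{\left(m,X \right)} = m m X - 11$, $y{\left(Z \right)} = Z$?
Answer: $-336$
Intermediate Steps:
$w{\left(m,X \right)} = -11 + X m^{2}$ ($w{\left(m,X \right)} = m^{2} X - 11 = X m^{2} - 11 = -11 + X m^{2}$)
$a{\left(C,z \right)} = - z$
$a{\left(y{\left(-4 \right)},n \right)} \left(-90 + w{\left(-3,5 \right)}\right) = \left(-1\right) \left(-6\right) \left(-90 - \left(11 - 5 \left(-3\right)^{2}\right)\right) = 6 \left(-90 + \left(-11 + 5 \cdot 9\right)\right) = 6 \left(-90 + \left(-11 + 45\right)\right) = 6 \left(-90 + 34\right) = 6 \left(-56\right) = -336$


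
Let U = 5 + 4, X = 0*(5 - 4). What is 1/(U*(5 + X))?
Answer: 1/45 ≈ 0.022222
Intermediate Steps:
X = 0 (X = 0*1 = 0)
U = 9
1/(U*(5 + X)) = 1/(9*(5 + 0)) = 1/(9*5) = 1/45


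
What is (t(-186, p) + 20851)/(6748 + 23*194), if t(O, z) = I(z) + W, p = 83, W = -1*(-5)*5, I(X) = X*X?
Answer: 5553/2242 ≈ 2.4768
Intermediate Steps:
I(X) = X**2
W = 25 (W = 5*5 = 25)
t(O, z) = 25 + z**2 (t(O, z) = z**2 + 25 = 25 + z**2)
(t(-186, p) + 20851)/(6748 + 23*194) = ((25 + 83**2) + 20851)/(6748 + 23*194) = ((25 + 6889) + 20851)/(6748 + 4462) = (6914 + 20851)/11210 = 27765*(1/11210) = 5553/2242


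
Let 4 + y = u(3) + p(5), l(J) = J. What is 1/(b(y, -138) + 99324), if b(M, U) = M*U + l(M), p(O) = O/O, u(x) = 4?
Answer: 1/99187 ≈ 1.0082e-5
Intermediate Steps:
p(O) = 1
y = 1 (y = -4 + (4 + 1) = -4 + 5 = 1)
b(M, U) = M + M*U (b(M, U) = M*U + M = M + M*U)
1/(b(y, -138) + 99324) = 1/(1*(1 - 138) + 99324) = 1/(1*(-137) + 99324) = 1/(-137 + 99324) = 1/99187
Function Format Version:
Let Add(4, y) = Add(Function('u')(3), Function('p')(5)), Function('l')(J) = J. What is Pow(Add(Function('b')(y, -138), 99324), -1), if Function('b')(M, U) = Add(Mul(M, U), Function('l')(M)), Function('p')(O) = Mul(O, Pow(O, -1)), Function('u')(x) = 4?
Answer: Rational(1, 99187) ≈ 1.0082e-5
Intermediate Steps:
Function('p')(O) = 1
y = 1 (y = Add(-4, Add(4, 1)) = Add(-4, 5) = 1)
Function('b')(M, U) = Add(M, Mul(M, U)) (Function('b')(M, U) = Add(Mul(M, U), M) = Add(M, Mul(M, U)))
Pow(Add(Function('b')(y, -138), 99324), -1) = Pow(Add(Mul(1, Add(1, -138)), 99324), -1) = Pow(Add(Mul(1, -137), 99324), -1) = Pow(Add(-137, 99324), -1) = Pow(99187, -1) = Rational(1, 99187)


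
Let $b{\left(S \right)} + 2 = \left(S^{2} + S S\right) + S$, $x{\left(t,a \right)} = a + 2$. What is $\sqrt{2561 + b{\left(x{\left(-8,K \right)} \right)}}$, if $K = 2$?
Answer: $\sqrt{2595} \approx 50.941$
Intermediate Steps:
$x{\left(t,a \right)} = 2 + a$
$b{\left(S \right)} = -2 + S + 2 S^{2}$ ($b{\left(S \right)} = -2 + \left(\left(S^{2} + S S\right) + S\right) = -2 + \left(\left(S^{2} + S^{2}\right) + S\right) = -2 + \left(2 S^{2} + S\right) = -2 + \left(S + 2 S^{2}\right) = -2 + S + 2 S^{2}$)
$\sqrt{2561 + b{\left(x{\left(-8,K \right)} \right)}} = \sqrt{2561 + \left(-2 + \left(2 + 2\right) + 2 \left(2 + 2\right)^{2}\right)} = \sqrt{2561 + \left(-2 + 4 + 2 \cdot 4^{2}\right)} = \sqrt{2561 + \left(-2 + 4 + 2 \cdot 16\right)} = \sqrt{2561 + \left(-2 + 4 + 32\right)} = \sqrt{2561 + 34} = \sqrt{2595}$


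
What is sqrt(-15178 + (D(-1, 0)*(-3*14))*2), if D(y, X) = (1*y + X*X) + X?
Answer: I*sqrt(15094) ≈ 122.86*I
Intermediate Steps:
D(y, X) = X + y + X**2 (D(y, X) = (y + X**2) + X = X + y + X**2)
sqrt(-15178 + (D(-1, 0)*(-3*14))*2) = sqrt(-15178 + ((0 - 1 + 0**2)*(-3*14))*2) = sqrt(-15178 + ((0 - 1 + 0)*(-42))*2) = sqrt(-15178 - 1*(-42)*2) = sqrt(-15178 + 42*2) = sqrt(-15178 + 84) = sqrt(-15094) = I*sqrt(15094)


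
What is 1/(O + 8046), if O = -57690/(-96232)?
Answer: 48116/387170181 ≈ 0.00012428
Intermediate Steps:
O = 28845/48116 (O = -57690*(-1/96232) = 28845/48116 ≈ 0.59949)
1/(O + 8046) = 1/(28845/48116 + 8046) = 1/(387170181/48116) = 48116/387170181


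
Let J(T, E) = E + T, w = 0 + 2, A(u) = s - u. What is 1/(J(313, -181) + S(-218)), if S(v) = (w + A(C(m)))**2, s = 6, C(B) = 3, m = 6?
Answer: 1/157 ≈ 0.0063694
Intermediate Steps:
A(u) = 6 - u
w = 2
S(v) = 25 (S(v) = (2 + (6 - 1*3))**2 = (2 + (6 - 3))**2 = (2 + 3)**2 = 5**2 = 25)
1/(J(313, -181) + S(-218)) = 1/((-181 + 313) + 25) = 1/(132 + 25) = 1/157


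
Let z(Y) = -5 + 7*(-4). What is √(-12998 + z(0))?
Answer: I*√13031 ≈ 114.15*I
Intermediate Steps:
z(Y) = -33 (z(Y) = -5 - 28 = -33)
√(-12998 + z(0)) = √(-12998 - 33) = √(-13031) = I*√13031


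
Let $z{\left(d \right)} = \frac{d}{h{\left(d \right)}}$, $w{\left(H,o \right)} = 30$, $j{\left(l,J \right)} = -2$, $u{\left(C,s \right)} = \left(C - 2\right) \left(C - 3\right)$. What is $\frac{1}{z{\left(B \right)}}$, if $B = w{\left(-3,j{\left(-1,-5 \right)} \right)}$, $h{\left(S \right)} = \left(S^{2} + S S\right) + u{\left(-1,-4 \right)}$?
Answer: $\frac{302}{5} \approx 60.4$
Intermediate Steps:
$u{\left(C,s \right)} = \left(-3 + C\right) \left(-2 + C\right)$ ($u{\left(C,s \right)} = \left(-2 + C\right) \left(-3 + C\right) = \left(-3 + C\right) \left(-2 + C\right)$)
$h{\left(S \right)} = 12 + 2 S^{2}$ ($h{\left(S \right)} = \left(S^{2} + S S\right) + \left(6 + \left(-1\right)^{2} - -5\right) = \left(S^{2} + S^{2}\right) + \left(6 + 1 + 5\right) = 2 S^{2} + 12 = 12 + 2 S^{2}$)
$B = 30$
$z{\left(d \right)} = \frac{d}{12 + 2 d^{2}}$
$\frac{1}{z{\left(B \right)}} = \frac{1}{\frac{1}{2} \cdot 30 \frac{1}{6 + 30^{2}}} = \frac{1}{\frac{1}{2} \cdot 30 \frac{1}{6 + 900}} = \frac{1}{\frac{1}{2} \cdot 30 \cdot \frac{1}{906}} = \frac{1}{\frac{5}{302}} = \frac{302}{5}$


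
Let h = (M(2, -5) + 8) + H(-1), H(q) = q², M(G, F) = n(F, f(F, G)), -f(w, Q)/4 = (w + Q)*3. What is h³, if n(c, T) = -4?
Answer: 125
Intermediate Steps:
f(w, Q) = -12*Q - 12*w (f(w, Q) = -4*(w + Q)*3 = -4*(Q + w)*3 = -4*(3*Q + 3*w) = -12*Q - 12*w)
M(G, F) = -4
h = 5 (h = (-4 + 8) + (-1)² = 4 + 1 = 5)
h³ = 5³ = 125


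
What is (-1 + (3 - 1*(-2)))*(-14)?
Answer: -56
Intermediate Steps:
(-1 + (3 - 1*(-2)))*(-14) = (-1 + (3 + 2))*(-14) = (-1 + 5)*(-14) = 4*(-14) = -56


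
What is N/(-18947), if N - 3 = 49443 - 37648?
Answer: -11798/18947 ≈ -0.62268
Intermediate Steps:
N = 11798 (N = 3 + (49443 - 37648) = 3 + 11795 = 11798)
N/(-18947) = 11798/(-18947) = 11798*(-1/18947) = -11798/18947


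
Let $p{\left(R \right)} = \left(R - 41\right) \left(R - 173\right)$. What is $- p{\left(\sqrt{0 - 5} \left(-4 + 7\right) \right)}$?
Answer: $-7048 + 642 i \sqrt{5} \approx -7048.0 + 1435.6 i$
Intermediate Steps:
$p{\left(R \right)} = \left(-173 + R\right) \left(-41 + R\right)$ ($p{\left(R \right)} = \left(-41 + R\right) \left(-173 + R\right) = \left(-173 + R\right) \left(-41 + R\right)$)
$- p{\left(\sqrt{0 - 5} \left(-4 + 7\right) \right)} = - (7093 + \left(\sqrt{0 - 5} \left(-4 + 7\right)\right)^{2} - 214 \sqrt{0 - 5} \left(-4 + 7\right)) = - (7093 + \left(\sqrt{-5} \cdot 3\right)^{2} - 214 \sqrt{-5} \cdot 3) = - (7093 + \left(i \sqrt{5} \cdot 3\right)^{2} - 214 i \sqrt{5} \cdot 3) = - (7093 + \left(3 i \sqrt{5}\right)^{2} - 214 \cdot 3 i \sqrt{5}) = - (7093 - 45 - 642 i \sqrt{5}) = - (7048 - 642 i \sqrt{5}) = -7048 + 642 i \sqrt{5}$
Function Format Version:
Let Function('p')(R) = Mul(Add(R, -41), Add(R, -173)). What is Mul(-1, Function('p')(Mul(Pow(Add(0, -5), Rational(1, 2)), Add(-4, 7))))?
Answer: Add(-7048, Mul(642, I, Pow(5, Rational(1, 2)))) ≈ Add(-7048.0, Mul(1435.6, I))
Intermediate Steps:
Function('p')(R) = Mul(Add(-173, R), Add(-41, R)) (Function('p')(R) = Mul(Add(-41, R), Add(-173, R)) = Mul(Add(-173, R), Add(-41, R)))
Mul(-1, Function('p')(Mul(Pow(Add(0, -5), Rational(1, 2)), Add(-4, 7)))) = Mul(-1, Add(7093, Pow(Mul(Pow(Add(0, -5), Rational(1, 2)), Add(-4, 7)), 2), Mul(-214, Mul(Pow(Add(0, -5), Rational(1, 2)), Add(-4, 7))))) = Mul(-1, Add(7093, Pow(Mul(Pow(-5, Rational(1, 2)), 3), 2), Mul(-214, Mul(Pow(-5, Rational(1, 2)), 3)))) = Mul(-1, Add(7093, Pow(Mul(Mul(I, Pow(5, Rational(1, 2))), 3), 2), Mul(-214, Mul(Mul(I, Pow(5, Rational(1, 2))), 3)))) = Mul(-1, Add(7093, Pow(Mul(3, I, Pow(5, Rational(1, 2))), 2), Mul(-214, Mul(3, I, Pow(5, Rational(1, 2)))))) = Mul(-1, Add(7093, -45, Mul(-642, I, Pow(5, Rational(1, 2))))) = Mul(-1, Add(7048, Mul(-642, I, Pow(5, Rational(1, 2))))) = Add(-7048, Mul(642, I, Pow(5, Rational(1, 2))))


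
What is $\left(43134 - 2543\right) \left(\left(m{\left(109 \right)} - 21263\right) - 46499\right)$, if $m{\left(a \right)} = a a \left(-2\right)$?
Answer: $-3715050684$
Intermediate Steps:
$m{\left(a \right)} = - 2 a^{2}$ ($m{\left(a \right)} = a^{2} \left(-2\right) = - 2 a^{2}$)
$\left(43134 - 2543\right) \left(\left(m{\left(109 \right)} - 21263\right) - 46499\right) = \left(43134 - 2543\right) \left(\left(- 2 \cdot 109^{2} - 21263\right) - 46499\right) = 40591 \left(\left(\left(-2\right) 11881 - 21263\right) - 46499\right) = 40591 \left(\left(-23762 - 21263\right) - 46499\right) = 40591 \left(-45025 - 46499\right) = 40591 \left(-91524\right) = -3715050684$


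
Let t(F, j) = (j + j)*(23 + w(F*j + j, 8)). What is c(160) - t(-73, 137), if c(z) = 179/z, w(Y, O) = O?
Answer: -1358861/160 ≈ -8492.9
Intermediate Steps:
t(F, j) = 62*j (t(F, j) = (j + j)*(23 + 8) = (2*j)*31 = 62*j)
c(160) - t(-73, 137) = 179/160 - 62*137 = 179*(1/160) - 1*8494 = 179/160 - 8494 = -1358861/160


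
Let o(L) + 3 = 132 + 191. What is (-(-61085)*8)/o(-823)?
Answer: 12217/8 ≈ 1527.1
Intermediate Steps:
o(L) = 320 (o(L) = -3 + (132 + 191) = -3 + 323 = 320)
(-(-61085)*8)/o(-823) = -(-61085)*8/320 = -12217*(-40)*(1/320) = 488680*(1/320) = 12217/8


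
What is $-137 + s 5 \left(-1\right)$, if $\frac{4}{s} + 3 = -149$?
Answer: $- \frac{5201}{38} \approx -136.87$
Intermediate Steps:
$s = - \frac{1}{38}$ ($s = \frac{4}{-3 - 149} = \frac{4}{-152} = 4 \left(- \frac{1}{152}\right) = - \frac{1}{38} \approx -0.026316$)
$-137 + s 5 \left(-1\right) = -137 - \frac{5 \left(-1\right)}{38} = -137 - - \frac{5}{38} = -137 + \frac{5}{38} = - \frac{5201}{38}$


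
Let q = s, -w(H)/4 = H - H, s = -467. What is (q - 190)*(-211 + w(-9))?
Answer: 138627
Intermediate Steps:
w(H) = 0 (w(H) = -4*(H - H) = -4*0 = 0)
q = -467
(q - 190)*(-211 + w(-9)) = (-467 - 190)*(-211 + 0) = -657*(-211) = 138627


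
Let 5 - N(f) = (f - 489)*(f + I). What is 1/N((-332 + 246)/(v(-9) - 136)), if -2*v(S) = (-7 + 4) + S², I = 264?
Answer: 30625/3957096979 ≈ 7.7393e-6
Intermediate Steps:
v(S) = 3/2 - S²/2 (v(S) = -((-7 + 4) + S²)/2 = -(-3 + S²)/2 = 3/2 - S²/2)
N(f) = 5 - (-489 + f)*(264 + f) (N(f) = 5 - (f - 489)*(f + 264) = 5 - (-489 + f)*(264 + f))
1/N((-332 + 246)/(v(-9) - 136)) = 1/(129101 - ((-332 + 246)/((3/2 - ½*(-9)²) - 136))² + 225*((-332 + 246)/((3/2 - ½*(-9)²) - 136))) = 1/(129101 - (-86/((3/2 - ½*81) - 136))² + 225*(-86/((3/2 - ½*81) - 136))) = 1/(129101 - (-86/((3/2 - 81/2) - 136))² + 225*(-86/((3/2 - 81/2) - 136))) = 1/(129101 - (-86/(-39 - 136))² + 225*(-86/(-39 - 136))) = 1/(129101 - (-86/(-175))² + 225*(-86/(-175))) = 1/(129101 - (-86*(-1/175))² + 225*(-86*(-1/175))) = 1/(129101 - (86/175)² + 225*(86/175)) = 1/(129101 - 1*7396/30625 + 774/7) = 1/(129101 - 7396/30625 + 774/7) = 1/(3957096979/30625) = 30625/3957096979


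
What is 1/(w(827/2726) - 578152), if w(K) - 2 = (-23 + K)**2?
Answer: -7431076/4292448568759 ≈ -1.7312e-6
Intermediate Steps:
w(K) = 2 + (-23 + K)**2
1/(w(827/2726) - 578152) = 1/((2 + (-23 + 827/2726)**2) - 578152) = 1/((2 + (-61871/2726)**2) - 578152) = 1/((2 + 3828020641/7431076) - 578152) = 1/(3842882793/7431076 - 578152) = 1/(-4292448568759/7431076) = -7431076/4292448568759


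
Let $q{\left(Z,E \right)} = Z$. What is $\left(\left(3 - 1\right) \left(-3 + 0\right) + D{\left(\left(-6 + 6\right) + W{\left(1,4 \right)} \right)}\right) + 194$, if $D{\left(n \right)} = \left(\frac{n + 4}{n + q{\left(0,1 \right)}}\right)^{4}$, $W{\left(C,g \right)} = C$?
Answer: $813$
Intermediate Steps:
$D{\left(n \right)} = \frac{\left(4 + n\right)^{4}}{n^{4}}$ ($D{\left(n \right)} = \left(\frac{n + 4}{n + 0}\right)^{4} = \left(\frac{4 + n}{n}\right)^{4} = \frac{\left(4 + n\right)^{4}}{n^{4}}$)
$\left(\left(3 - 1\right) \left(-3 + 0\right) + D{\left(\left(-6 + 6\right) + W{\left(1,4 \right)} \right)}\right) + 194 = \left(\left(3 - 1\right) \left(-3 + 0\right) + \frac{\left(4 + \left(\left(-6 + 6\right) + 1\right)\right)^{4}}{\left(\left(-6 + 6\right) + 1\right)^{4}}\right) + 194 = \left(\left(3 - 1\right) \left(-3\right) + \frac{\left(4 + \left(0 + 1\right)\right)^{4}}{\left(0 + 1\right)^{4}}\right) + 194 = \left(2 \left(-3\right) + 1^{-4} \left(4 + 1\right)^{4}\right) + 194 = \left(-6 + 1 \cdot 5^{4}\right) + 194 = \left(-6 + 1 \cdot 625\right) + 194 = \left(-6 + 625\right) + 194 = 619 + 194 = 813$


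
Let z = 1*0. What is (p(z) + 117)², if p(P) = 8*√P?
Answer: 13689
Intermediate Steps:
z = 0
(p(z) + 117)² = (8*√0 + 117)² = (8*0 + 117)² = (0 + 117)² = 117² = 13689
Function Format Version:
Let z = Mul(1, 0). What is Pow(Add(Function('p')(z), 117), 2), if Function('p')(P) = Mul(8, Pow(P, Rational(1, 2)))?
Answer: 13689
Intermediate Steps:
z = 0
Pow(Add(Function('p')(z), 117), 2) = Pow(Add(Mul(8, Pow(0, Rational(1, 2))), 117), 2) = Pow(Add(Mul(8, 0), 117), 2) = Pow(Add(0, 117), 2) = Pow(117, 2) = 13689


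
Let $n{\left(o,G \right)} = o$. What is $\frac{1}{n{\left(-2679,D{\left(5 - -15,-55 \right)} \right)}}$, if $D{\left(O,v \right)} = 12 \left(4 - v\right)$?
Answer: $- \frac{1}{2679} \approx -0.00037327$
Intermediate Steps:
$D{\left(O,v \right)} = 48 - 12 v$
$\frac{1}{n{\left(-2679,D{\left(5 - -15,-55 \right)} \right)}} = \frac{1}{-2679} = - \frac{1}{2679}$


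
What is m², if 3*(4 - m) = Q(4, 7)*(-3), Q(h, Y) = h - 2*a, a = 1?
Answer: 36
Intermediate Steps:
Q(h, Y) = -2 + h (Q(h, Y) = h - 2*1 = h - 2 = -2 + h)
m = 6 (m = 4 - (-2 + 4)*(-3)/3 = 4 - 2*(-3)/3 = 4 - ⅓*(-6) = 4 + 2 = 6)
m² = 6² = 36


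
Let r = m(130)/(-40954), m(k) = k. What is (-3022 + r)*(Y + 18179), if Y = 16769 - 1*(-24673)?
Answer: -3689440429139/20477 ≈ -1.8017e+8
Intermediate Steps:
Y = 41442 (Y = 16769 + 24673 = 41442)
r = -65/20477 (r = 130/(-40954) = 130*(-1/40954) = -65/20477 ≈ -0.0031743)
(-3022 + r)*(Y + 18179) = (-3022 - 65/20477)*(41442 + 18179) = -61881559/20477*59621 = -3689440429139/20477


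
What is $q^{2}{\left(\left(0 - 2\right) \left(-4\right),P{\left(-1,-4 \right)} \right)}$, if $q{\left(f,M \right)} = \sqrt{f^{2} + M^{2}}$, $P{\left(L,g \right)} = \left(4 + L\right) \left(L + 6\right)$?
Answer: $289$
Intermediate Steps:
$P{\left(L,g \right)} = \left(4 + L\right) \left(6 + L\right)$
$q{\left(f,M \right)} = \sqrt{M^{2} + f^{2}}$
$q^{2}{\left(\left(0 - 2\right) \left(-4\right),P{\left(-1,-4 \right)} \right)} = \left(\sqrt{\left(24 + \left(-1\right)^{2} + 10 \left(-1\right)\right)^{2} + \left(\left(0 - 2\right) \left(-4\right)\right)^{2}}\right)^{2} = \left(\sqrt{\left(24 + 1 - 10\right)^{2} + \left(\left(-2\right) \left(-4\right)\right)^{2}}\right)^{2} = \left(\sqrt{15^{2} + 8^{2}}\right)^{2} = \left(\sqrt{225 + 64}\right)^{2} = \left(\sqrt{289}\right)^{2} = 17^{2} = 289$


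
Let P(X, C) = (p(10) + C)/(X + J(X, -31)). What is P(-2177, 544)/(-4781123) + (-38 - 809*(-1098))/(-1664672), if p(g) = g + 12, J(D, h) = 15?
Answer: -1147698614042199/2150920178793784 ≈ -0.53358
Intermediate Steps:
p(g) = 12 + g
P(X, C) = (22 + C)/(15 + X) (P(X, C) = ((12 + 10) + C)/(X + 15) = (22 + C)/(15 + X))
P(-2177, 544)/(-4781123) + (-38 - 809*(-1098))/(-1664672) = ((22 + 544)/(15 - 2177))/(-4781123) + (-38 - 809*(-1098))/(-1664672) = (566/(-2162))*(-1/4781123) + (-38 + 888282)*(-1/1664672) = -1/2162*566*(-1/4781123) + 888244*(-1/1664672) = -283/1081*(-1/4781123) - 222061/416168 = 283/5168393963 - 222061/416168 = -1147698614042199/2150920178793784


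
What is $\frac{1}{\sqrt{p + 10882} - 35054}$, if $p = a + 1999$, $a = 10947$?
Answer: $- \frac{17527}{614379544} - \frac{\sqrt{5957}}{614379544} \approx -2.8654 \cdot 10^{-5}$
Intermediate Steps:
$p = 12946$ ($p = 10947 + 1999 = 12946$)
$\frac{1}{\sqrt{p + 10882} - 35054} = \frac{1}{\sqrt{12946 + 10882} - 35054} = \frac{1}{\sqrt{23828} - 35054} = \frac{1}{2 \sqrt{5957} - 35054} = \frac{1}{-35054 + 2 \sqrt{5957}}$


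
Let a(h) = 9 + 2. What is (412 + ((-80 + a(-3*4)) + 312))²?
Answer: 429025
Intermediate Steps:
a(h) = 11
(412 + ((-80 + a(-3*4)) + 312))² = (412 + ((-80 + 11) + 312))² = (412 + (-69 + 312))² = (412 + 243)² = 655² = 429025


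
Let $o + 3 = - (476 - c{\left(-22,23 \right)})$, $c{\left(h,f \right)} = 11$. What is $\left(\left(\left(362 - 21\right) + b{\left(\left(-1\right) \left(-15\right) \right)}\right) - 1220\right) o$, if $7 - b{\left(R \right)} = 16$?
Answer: $415584$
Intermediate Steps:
$b{\left(R \right)} = -9$ ($b{\left(R \right)} = 7 - 16 = -9$)
$o = -468$ ($o = -3 - \left(476 - 11\right) = -3 - 465 = -468$)
$\left(\left(\left(362 - 21\right) + b{\left(\left(-1\right) \left(-15\right) \right)}\right) - 1220\right) o = \left(\left(\left(362 - 21\right) - 9\right) - 1220\right) \left(-468\right) = \left(\left(341 - 9\right) - 1220\right) \left(-468\right) = \left(332 - 1220\right) \left(-468\right) = \left(-888\right) \left(-468\right) = 415584$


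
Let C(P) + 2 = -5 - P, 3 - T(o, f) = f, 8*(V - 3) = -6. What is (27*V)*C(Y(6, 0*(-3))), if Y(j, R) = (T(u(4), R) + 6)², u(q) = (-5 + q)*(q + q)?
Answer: -5346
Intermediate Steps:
V = 9/4 (V = 3 + (⅛)*(-6) = 3 - ¾ = 9/4 ≈ 2.2500)
u(q) = 2*q*(-5 + q) (u(q) = (-5 + q)*(2*q) = 2*q*(-5 + q))
T(o, f) = 3 - f
Y(j, R) = (9 - R)² (Y(j, R) = ((3 - R) + 6)² = (9 - R)²)
C(P) = -7 - P (C(P) = -2 + (-5 - P) = -7 - P)
(27*V)*C(Y(6, 0*(-3))) = (27*(9/4))*(-7 - (-9 + 0*(-3))²) = 243*(-7 - (-9 + 0)²)/4 = 243*(-7 - 1*(-9)²)/4 = 243*(-7 - 1*81)/4 = 243*(-7 - 81)/4 = (243/4)*(-88) = -5346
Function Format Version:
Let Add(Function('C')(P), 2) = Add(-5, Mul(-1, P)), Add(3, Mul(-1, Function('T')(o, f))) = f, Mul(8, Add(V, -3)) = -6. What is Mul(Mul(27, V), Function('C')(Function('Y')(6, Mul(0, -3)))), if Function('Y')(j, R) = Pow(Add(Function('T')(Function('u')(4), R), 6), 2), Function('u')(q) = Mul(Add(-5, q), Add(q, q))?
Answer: -5346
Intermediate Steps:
V = Rational(9, 4) (V = Add(3, Mul(Rational(1, 8), -6)) = Add(3, Rational(-3, 4)) = Rational(9, 4) ≈ 2.2500)
Function('u')(q) = Mul(2, q, Add(-5, q)) (Function('u')(q) = Mul(Add(-5, q), Mul(2, q)) = Mul(2, q, Add(-5, q)))
Function('T')(o, f) = Add(3, Mul(-1, f))
Function('Y')(j, R) = Pow(Add(9, Mul(-1, R)), 2) (Function('Y')(j, R) = Pow(Add(Add(3, Mul(-1, R)), 6), 2) = Pow(Add(9, Mul(-1, R)), 2))
Function('C')(P) = Add(-7, Mul(-1, P)) (Function('C')(P) = Add(-2, Add(-5, Mul(-1, P))) = Add(-7, Mul(-1, P)))
Mul(Mul(27, V), Function('C')(Function('Y')(6, Mul(0, -3)))) = Mul(Mul(27, Rational(9, 4)), Add(-7, Mul(-1, Pow(Add(-9, Mul(0, -3)), 2)))) = Mul(Rational(243, 4), Add(-7, Mul(-1, Pow(Add(-9, 0), 2)))) = Mul(Rational(243, 4), Add(-7, Mul(-1, Pow(-9, 2)))) = Mul(Rational(243, 4), Add(-7, Mul(-1, 81))) = Mul(Rational(243, 4), Add(-7, -81)) = Mul(Rational(243, 4), -88) = -5346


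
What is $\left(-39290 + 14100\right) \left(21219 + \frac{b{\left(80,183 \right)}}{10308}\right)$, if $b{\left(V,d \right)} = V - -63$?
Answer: $- \frac{2754848869025}{5154} \approx -5.3451 \cdot 10^{8}$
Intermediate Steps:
$b{\left(V,d \right)} = 63 + V$ ($b{\left(V,d \right)} = V + 63 = 63 + V$)
$\left(-39290 + 14100\right) \left(21219 + \frac{b{\left(80,183 \right)}}{10308}\right) = \left(-39290 + 14100\right) \left(21219 + \frac{63 + 80}{10308}\right) = - 25190 \left(21219 + 143 \cdot \frac{1}{10308}\right) = - 25190 \left(21219 + \frac{143}{10308}\right) = \left(-25190\right) \frac{218725595}{10308} = - \frac{2754848869025}{5154}$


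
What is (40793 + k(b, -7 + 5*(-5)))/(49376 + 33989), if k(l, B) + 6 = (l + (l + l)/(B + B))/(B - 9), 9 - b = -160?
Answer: 10701461/21874976 ≈ 0.48921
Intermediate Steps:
b = 169 (b = 9 - 1*(-160) = 9 + 160 = 169)
k(l, B) = -6 + (l + l/B)/(-9 + B) (k(l, B) = -6 + (l + (l + l)/(B + B))/(B - 9) = -6 + (l + (2*l)/((2*B)))/(-9 + B) = -6 + (l + (2*l)*(1/(2*B)))/(-9 + B) = -6 + (l + l/B)/(-9 + B))
(40793 + k(b, -7 + 5*(-5)))/(49376 + 33989) = (40793 + (169 - 6*(-7 + 5*(-5))² + 54*(-7 + 5*(-5)) + (-7 + 5*(-5))*169)/((-7 + 5*(-5))*(-9 + (-7 + 5*(-5)))))/(49376 + 33989) = (40793 + (169 - 6*(-7 - 25)² + 54*(-7 - 25) + (-7 - 25)*169)/((-7 - 25)*(-9 + (-7 - 25))))/83365 = (40793 + (169 - 6*(-32)² + 54*(-32) - 32*169)/((-32)*(-9 - 32)))*(1/83365) = (40793 - 1/32*(169 - 6*1024 - 1728 - 5408)/(-41))*(1/83365) = (40793 - 1/32*(-1/41)*(169 - 6144 - 1728 - 5408))*(1/83365) = (40793 - 1/32*(-1/41)*(-13111))*(1/83365) = (40793 - 13111/1312)*(1/83365) = (53507305/1312)*(1/83365) = 10701461/21874976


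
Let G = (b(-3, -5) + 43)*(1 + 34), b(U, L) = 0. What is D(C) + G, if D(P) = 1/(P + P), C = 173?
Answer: 520731/346 ≈ 1505.0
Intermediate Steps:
D(P) = 1/(2*P)
G = 1505 (G = (0 + 43)*(1 + 34) = 43*35 = 1505)
D(C) + G = (½)/173 + 1505 = (½)*(1/173) + 1505 = 1/346 + 1505 = 520731/346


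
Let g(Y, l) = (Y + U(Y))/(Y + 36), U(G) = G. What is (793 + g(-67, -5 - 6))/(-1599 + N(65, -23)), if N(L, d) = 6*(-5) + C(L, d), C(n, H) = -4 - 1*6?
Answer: -2247/4619 ≈ -0.48647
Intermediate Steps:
C(n, H) = -10 (C(n, H) = -4 - 6 = -10)
g(Y, l) = 2*Y/(36 + Y) (g(Y, l) = (Y + Y)/(Y + 36) = (2*Y)/(36 + Y) = 2*Y/(36 + Y))
N(L, d) = -40 (N(L, d) = 6*(-5) - 10 = -30 - 10 = -40)
(793 + g(-67, -5 - 6))/(-1599 + N(65, -23)) = (793 + 2*(-67)/(36 - 67))/(-1599 - 40) = (793 + 2*(-67)/(-31))/(-1639) = (793 + 2*(-67)*(-1/31))*(-1/1639) = (793 + 134/31)*(-1/1639) = (24717/31)*(-1/1639) = -2247/4619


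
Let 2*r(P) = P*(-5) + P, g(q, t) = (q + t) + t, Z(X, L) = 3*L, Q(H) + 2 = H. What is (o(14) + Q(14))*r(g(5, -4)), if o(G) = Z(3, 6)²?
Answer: 2016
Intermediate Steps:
Q(H) = -2 + H
o(G) = 324 (o(G) = (3*6)² = 18² = 324)
g(q, t) = q + 2*t
r(P) = -2*P (r(P) = (P*(-5) + P)/2 = (-5*P + P)/2 = (-4*P)/2 = -2*P)
(o(14) + Q(14))*r(g(5, -4)) = (324 + (-2 + 14))*(-2*(5 + 2*(-4))) = (324 + 12)*(-2*(5 - 8)) = 336*(-2*(-3)) = 336*6 = 2016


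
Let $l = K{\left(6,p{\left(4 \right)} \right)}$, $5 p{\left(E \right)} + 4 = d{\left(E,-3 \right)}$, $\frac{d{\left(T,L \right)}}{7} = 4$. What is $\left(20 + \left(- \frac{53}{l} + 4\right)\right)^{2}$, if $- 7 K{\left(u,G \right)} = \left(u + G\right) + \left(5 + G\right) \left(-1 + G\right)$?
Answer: $\frac{1451533801}{1442401} \approx 1006.3$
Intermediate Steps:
$d{\left(T,L \right)} = 28$ ($d{\left(T,L \right)} = 7 \cdot 4 = 28$)
$p{\left(E \right)} = \frac{24}{5}$ ($p{\left(E \right)} = - \frac{4}{5} + \frac{1}{5} \cdot 28 = - \frac{4}{5} + \frac{28}{5} = \frac{24}{5}$)
$K{\left(u,G \right)} = - \frac{G}{7} - \frac{u}{7} - \frac{\left(-1 + G\right) \left(5 + G\right)}{7}$ ($K{\left(u,G \right)} = - \frac{\left(u + G\right) + \left(5 + G\right) \left(-1 + G\right)}{7} = - \frac{\left(G + u\right) + \left(-1 + G\right) \left(5 + G\right)}{7} = - \frac{G + u + \left(-1 + G\right) \left(5 + G\right)}{7} = - \frac{G}{7} - \frac{u}{7} - \frac{\left(-1 + G\right) \left(5 + G\right)}{7}$)
$l = - \frac{1201}{175}$ ($l = \frac{5}{7} - \frac{24}{7} - \frac{6}{7} - \frac{\left(\frac{24}{5}\right)^{2}}{7} = \frac{5}{7} - \frac{24}{7} - \frac{6}{7} - \frac{576}{175} = - \frac{1201}{175} \approx -6.8629$)
$\left(20 + \left(- \frac{53}{l} + 4\right)\right)^{2} = \left(20 - \left(-4 + \frac{53}{- \frac{1201}{175}}\right)\right)^{2} = \left(20 + \left(\left(-53\right) \left(- \frac{175}{1201}\right) + 4\right)\right)^{2} = \left(20 + \left(\frac{9275}{1201} + 4\right)\right)^{2} = \left(20 + \frac{14079}{1201}\right)^{2} = \left(\frac{38099}{1201}\right)^{2} = \frac{1451533801}{1442401}$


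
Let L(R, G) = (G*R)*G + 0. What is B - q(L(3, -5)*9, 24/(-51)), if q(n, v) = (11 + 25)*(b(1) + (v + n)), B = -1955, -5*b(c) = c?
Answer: -2229623/85 ≈ -26231.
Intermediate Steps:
b(c) = -c/5
L(R, G) = R*G² (L(R, G) = R*G² + 0 = R*G²)
q(n, v) = -36/5 + 36*n + 36*v (q(n, v) = (11 + 25)*(-⅕*1 + (v + n)) = 36*(-⅕ + (n + v)) = 36*(-⅕ + n + v) = -36/5 + 36*n + 36*v)
B - q(L(3, -5)*9, 24/(-51)) = -1955 - (-36/5 + 36*((3*(-5)²)*9) + 36*(24/(-51))) = -1955 - (-36/5 + 36*((3*25)*9) + 36*(24*(-1/51))) = -1955 - (-36/5 + 36*(75*9) + 36*(-8/17)) = -1955 - (-36/5 + 36*675 - 288/17) = -1955 - (-36/5 + 24300 - 288/17) = -1955 - 1*2063448/85 = -1955 - 2063448/85 = -2229623/85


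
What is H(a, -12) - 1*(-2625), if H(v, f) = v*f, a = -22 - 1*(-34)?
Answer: 2481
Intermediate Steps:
a = 12 (a = -22 + 34 = 12)
H(v, f) = f*v
H(a, -12) - 1*(-2625) = -12*12 - 1*(-2625) = -144 + 2625 = 2481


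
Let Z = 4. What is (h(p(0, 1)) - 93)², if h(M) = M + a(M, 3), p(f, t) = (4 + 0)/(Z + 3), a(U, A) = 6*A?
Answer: 271441/49 ≈ 5539.6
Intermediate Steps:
p(f, t) = 4/7 (p(f, t) = (4 + 0)/(4 + 3) = 4/7)
h(M) = 18 + M (h(M) = M + 6*3 = M + 18 = 18 + M)
(h(p(0, 1)) - 93)² = ((18 + 4/7) - 93)² = (130/7 - 93)² = (-521/7)² = 271441/49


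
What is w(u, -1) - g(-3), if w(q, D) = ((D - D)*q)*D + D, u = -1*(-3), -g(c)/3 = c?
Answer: -10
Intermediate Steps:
g(c) = -3*c
u = 3
w(q, D) = D (w(q, D) = (0*q)*D + D = 0*D + D = 0 + D = D)
w(u, -1) - g(-3) = -1 - (-3)*(-3) = -1 - 1*9 = -1 - 9 = -10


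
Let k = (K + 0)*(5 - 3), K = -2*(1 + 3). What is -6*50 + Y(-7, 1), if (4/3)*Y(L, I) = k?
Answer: -312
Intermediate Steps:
K = -8 (K = -2*4 = -8)
k = -16 (k = (-8 + 0)*(5 - 3) = -8*2 = -16)
Y(L, I) = -12 (Y(L, I) = (¾)*(-16) = -12)
-6*50 + Y(-7, 1) = -6*50 - 12 = -300 - 12 = -312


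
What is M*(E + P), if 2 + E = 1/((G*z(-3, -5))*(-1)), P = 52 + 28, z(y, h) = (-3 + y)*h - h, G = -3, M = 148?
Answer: 1212268/105 ≈ 11545.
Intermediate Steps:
z(y, h) = -h + h*(-3 + y) (z(y, h) = h*(-3 + y) - h = -h + h*(-3 + y))
P = 80
E = -209/105 (E = -2 + 1/(-(-15)*(-4 - 3)*(-1)) = -2 + 1/(-(-15)*(-7)*(-1)) = -2 + 1/(-3*35*(-1)) = -2 + 1/(-105*(-1)) = -2 + 1/105 = -209/105 ≈ -1.9905)
M*(E + P) = 148*(-209/105 + 80) = 148*(8191/105) = 1212268/105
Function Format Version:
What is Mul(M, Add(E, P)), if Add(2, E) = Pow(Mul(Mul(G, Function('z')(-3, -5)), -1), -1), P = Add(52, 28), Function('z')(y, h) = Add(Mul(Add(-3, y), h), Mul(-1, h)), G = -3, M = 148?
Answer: Rational(1212268, 105) ≈ 11545.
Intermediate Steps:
Function('z')(y, h) = Add(Mul(-1, h), Mul(h, Add(-3, y))) (Function('z')(y, h) = Add(Mul(h, Add(-3, y)), Mul(-1, h)) = Add(Mul(-1, h), Mul(h, Add(-3, y))))
P = 80
E = Rational(-209, 105) (E = Add(-2, Pow(Mul(Mul(-3, Mul(-5, Add(-4, -3))), -1), -1)) = Add(-2, Pow(Mul(Mul(-3, Mul(-5, -7)), -1), -1)) = Add(-2, Pow(Mul(Mul(-3, 35), -1), -1)) = Add(-2, Pow(Mul(-105, -1), -1)) = Add(-2, Pow(105, -1)) = Add(-2, Rational(1, 105)) = Rational(-209, 105) ≈ -1.9905)
Mul(M, Add(E, P)) = Mul(148, Add(Rational(-209, 105), 80)) = Mul(148, Rational(8191, 105)) = Rational(1212268, 105)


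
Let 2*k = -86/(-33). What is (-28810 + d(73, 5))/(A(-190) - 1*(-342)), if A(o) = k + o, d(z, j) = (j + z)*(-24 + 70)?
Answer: -832326/5059 ≈ -164.52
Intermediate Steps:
k = 43/33 (k = (-86/(-33))/2 = (-86*(-1/33))/2 = (½)*(86/33) = 43/33 ≈ 1.3030)
d(z, j) = 46*j + 46*z (d(z, j) = (j + z)*46 = 46*j + 46*z)
A(o) = 43/33 + o
(-28810 + d(73, 5))/(A(-190) - 1*(-342)) = (-28810 + (46*5 + 46*73))/((43/33 - 190) - 1*(-342)) = (-28810 + (230 + 3358))/(-6227/33 + 342) = (-28810 + 3588)/(5059/33) = -25222*33/5059 = -832326/5059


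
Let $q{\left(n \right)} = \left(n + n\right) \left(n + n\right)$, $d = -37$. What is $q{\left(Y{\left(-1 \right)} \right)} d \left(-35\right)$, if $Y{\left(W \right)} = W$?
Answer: $5180$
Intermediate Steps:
$q{\left(n \right)} = 4 n^{2}$ ($q{\left(n \right)} = 2 n 2 n = 4 n^{2}$)
$q{\left(Y{\left(-1 \right)} \right)} d \left(-35\right) = 4 \left(-1\right)^{2} \left(-37\right) \left(-35\right) = 4 \cdot 1 \left(-37\right) \left(-35\right) = 4 \left(-37\right) \left(-35\right) = \left(-148\right) \left(-35\right) = 5180$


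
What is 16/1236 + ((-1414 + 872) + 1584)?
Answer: 321982/309 ≈ 1042.0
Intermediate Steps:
16/1236 + ((-1414 + 872) + 1584) = 16*(1/1236) + (-542 + 1584) = 4/309 + 1042 = 321982/309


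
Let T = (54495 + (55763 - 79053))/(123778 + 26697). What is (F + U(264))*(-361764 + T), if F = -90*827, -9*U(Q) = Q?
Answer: 2431979130943142/90285 ≈ 2.6937e+10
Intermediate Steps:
U(Q) = -Q/9
T = 6241/30095 (T = (54495 - 23290)/150475 = 31205*(1/150475) = 6241/30095 ≈ 0.20738)
F = -74430
(F + U(264))*(-361764 + T) = (-74430 - 1/9*264)*(-361764 + 6241/30095) = (-74430 - 88/3)*(-10887281339/30095) = -223378/3*(-10887281339/30095) = 2431979130943142/90285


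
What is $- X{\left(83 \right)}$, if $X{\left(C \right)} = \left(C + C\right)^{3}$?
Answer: $-4574296$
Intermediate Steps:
$X{\left(C \right)} = 8 C^{3}$ ($X{\left(C \right)} = \left(2 C\right)^{3} = 8 C^{3}$)
$- X{\left(83 \right)} = - 8 \cdot 83^{3} = - 8 \cdot 571787 = \left(-1\right) 4574296 = -4574296$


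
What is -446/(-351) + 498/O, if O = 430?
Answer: 183289/75465 ≈ 2.4288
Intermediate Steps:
-446/(-351) + 498/O = -446/(-351) + 498/430 = -446*(-1/351) + 498*(1/430) = 446/351 + 249/215 = 183289/75465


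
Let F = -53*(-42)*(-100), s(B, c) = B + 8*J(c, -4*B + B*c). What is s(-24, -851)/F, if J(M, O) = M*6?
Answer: 1703/9275 ≈ 0.18361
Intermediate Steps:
J(M, O) = 6*M
s(B, c) = B + 48*c (s(B, c) = B + 8*(6*c) = B + 48*c)
F = -222600 (F = 2226*(-100) = -222600)
s(-24, -851)/F = (-24 + 48*(-851))/(-222600) = (-24 - 40848)*(-1/222600) = -40872*(-1/222600) = 1703/9275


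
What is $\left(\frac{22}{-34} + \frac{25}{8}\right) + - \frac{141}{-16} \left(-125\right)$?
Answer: $- \frac{298951}{272} \approx -1099.1$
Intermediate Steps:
$\left(\frac{22}{-34} + \frac{25}{8}\right) + - \frac{141}{-16} \left(-125\right) = \left(22 \left(- \frac{1}{34}\right) + 25 \cdot \frac{1}{8}\right) + \left(-141\right) \left(- \frac{1}{16}\right) \left(-125\right) = \left(- \frac{11}{17} + \frac{25}{8}\right) + \frac{141}{16} \left(-125\right) = \frac{337}{136} - \frac{17625}{16} = - \frac{298951}{272}$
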